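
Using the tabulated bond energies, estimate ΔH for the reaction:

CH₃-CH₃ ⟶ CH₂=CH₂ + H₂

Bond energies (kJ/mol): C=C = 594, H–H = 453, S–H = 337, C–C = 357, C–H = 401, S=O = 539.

ΔH ≈ +112 kJ

Bonds broken (reactants):
  C–C: 1 × 357 = 357
  C–H: 6 × 401 = 2406
  Σ(broken) = 2763 kJ
Bonds formed (products):
  C–H: 4 × 401 = 1604
  C=C: 1 × 594 = 594
  H–H: 1 × 453 = 453
  Σ(formed) = 2651 kJ
ΔH = Σ(broken) − Σ(formed) = 2763 − 2651 = +112 kJ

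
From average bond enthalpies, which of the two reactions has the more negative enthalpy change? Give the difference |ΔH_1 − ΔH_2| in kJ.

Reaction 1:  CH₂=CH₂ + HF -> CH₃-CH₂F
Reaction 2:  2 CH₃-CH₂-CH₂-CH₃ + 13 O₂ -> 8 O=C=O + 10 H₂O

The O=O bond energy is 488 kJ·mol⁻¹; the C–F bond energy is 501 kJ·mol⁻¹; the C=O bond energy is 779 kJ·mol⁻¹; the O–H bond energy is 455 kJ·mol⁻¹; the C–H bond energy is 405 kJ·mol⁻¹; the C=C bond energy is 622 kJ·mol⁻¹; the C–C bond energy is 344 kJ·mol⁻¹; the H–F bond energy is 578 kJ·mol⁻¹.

Reaction 2, by 5006 kJ

Reaction 1:
  Bonds broken (reactants):
    C–H: 4 × 405 = 1620
    C=C: 1 × 622 = 622
    H–F: 1 × 578 = 578
    Σ(broken) = 2820 kJ
  Bonds formed (products):
    C–C: 1 × 344 = 344
    C–F: 1 × 501 = 501
    C–H: 5 × 405 = 2025
    Σ(formed) = 2870 kJ
  ΔH_1 = 2820 − 2870 = −50 kJ
Reaction 2:
  Bonds broken (reactants):
    C–C: 6 × 344 = 2064
    C–H: 20 × 405 = 8100
    O=O: 13 × 488 = 6344
    Σ(broken) = 16508 kJ
  Bonds formed (products):
    C=O: 16 × 779 = 12464
    O–H: 20 × 455 = 9100
    Σ(formed) = 21564 kJ
  ΔH_2 = 16508 − 21564 = −5056 kJ
ΔH_1 − ΔH_2 = +5006 kJ, so reaction 2 has the more negative ΔH; |ΔH_1 − ΔH_2| = 5006 kJ.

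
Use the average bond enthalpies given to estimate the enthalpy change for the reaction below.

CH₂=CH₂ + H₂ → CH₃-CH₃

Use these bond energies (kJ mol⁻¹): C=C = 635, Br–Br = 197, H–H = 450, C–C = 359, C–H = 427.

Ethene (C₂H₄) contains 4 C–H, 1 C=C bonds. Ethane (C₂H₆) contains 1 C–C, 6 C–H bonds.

ΔH ≈ −128 kJ

Bonds broken (reactants):
  C–H: 4 × 427 = 1708
  C=C: 1 × 635 = 635
  H–H: 1 × 450 = 450
  Σ(broken) = 2793 kJ
Bonds formed (products):
  C–C: 1 × 359 = 359
  C–H: 6 × 427 = 2562
  Σ(formed) = 2921 kJ
ΔH = Σ(broken) − Σ(formed) = 2793 − 2921 = −128 kJ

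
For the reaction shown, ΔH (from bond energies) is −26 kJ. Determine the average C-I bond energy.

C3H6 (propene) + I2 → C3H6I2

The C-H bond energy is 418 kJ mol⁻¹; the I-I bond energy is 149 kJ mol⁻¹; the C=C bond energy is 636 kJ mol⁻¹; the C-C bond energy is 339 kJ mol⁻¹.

D(C-I) ≈ 236 kJ/mol

Let D be the C-I bond energy.
Σ(broken) = 1×339 + 6×418 + 1×636 + 1×149 = 3632
Σ(formed) = 2×339 + 6×418 + 2×D = 3186 + 2D
ΔH = Σ(broken) − Σ(formed) = (3632) − (3186 + 2D) = +446 − 2D
Setting this equal to −26 kJ gives 2D = 472, so D = 236 kJ/mol.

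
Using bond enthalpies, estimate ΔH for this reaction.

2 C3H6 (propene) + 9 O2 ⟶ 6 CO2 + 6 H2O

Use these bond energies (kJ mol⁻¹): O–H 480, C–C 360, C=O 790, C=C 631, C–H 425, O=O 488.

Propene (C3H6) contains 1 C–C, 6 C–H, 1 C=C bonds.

Bonds broken (reactants):
  C–C: 2 × 360 = 720
  C–H: 12 × 425 = 5100
  C=C: 2 × 631 = 1262
  O=O: 9 × 488 = 4392
  Σ(broken) = 11474 kJ
Bonds formed (products):
  C=O: 12 × 790 = 9480
  O–H: 12 × 480 = 5760
  Σ(formed) = 15240 kJ
ΔH = Σ(broken) − Σ(formed) = 11474 − 15240 = −3766 kJ

ΔH ≈ −3766 kJ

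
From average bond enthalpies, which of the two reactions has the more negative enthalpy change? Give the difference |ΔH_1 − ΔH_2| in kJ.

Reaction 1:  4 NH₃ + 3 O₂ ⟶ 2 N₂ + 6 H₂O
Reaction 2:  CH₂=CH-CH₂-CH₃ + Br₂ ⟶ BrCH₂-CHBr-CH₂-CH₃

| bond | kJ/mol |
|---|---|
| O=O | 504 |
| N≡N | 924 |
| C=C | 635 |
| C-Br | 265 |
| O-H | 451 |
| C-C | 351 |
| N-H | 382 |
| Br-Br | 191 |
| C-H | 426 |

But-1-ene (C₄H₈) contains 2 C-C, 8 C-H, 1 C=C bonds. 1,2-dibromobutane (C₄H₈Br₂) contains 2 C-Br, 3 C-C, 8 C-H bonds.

Reaction 1:
  Bonds broken (reactants):
    N-H: 12 × 382 = 4584
    O=O: 3 × 504 = 1512
    Σ(broken) = 6096 kJ
  Bonds formed (products):
    N≡N: 2 × 924 = 1848
    O-H: 12 × 451 = 5412
    Σ(formed) = 7260 kJ
  ΔH_1 = 6096 − 7260 = −1164 kJ
Reaction 2:
  Bonds broken (reactants):
    Br-Br: 1 × 191 = 191
    C-C: 2 × 351 = 702
    C-H: 8 × 426 = 3408
    C=C: 1 × 635 = 635
    Σ(broken) = 4936 kJ
  Bonds formed (products):
    C-Br: 2 × 265 = 530
    C-C: 3 × 351 = 1053
    C-H: 8 × 426 = 3408
    Σ(formed) = 4991 kJ
  ΔH_2 = 4936 − 4991 = −55 kJ
ΔH_1 − ΔH_2 = −1109 kJ, so reaction 1 has the more negative ΔH; |ΔH_1 − ΔH_2| = 1109 kJ.

Reaction 1, by 1109 kJ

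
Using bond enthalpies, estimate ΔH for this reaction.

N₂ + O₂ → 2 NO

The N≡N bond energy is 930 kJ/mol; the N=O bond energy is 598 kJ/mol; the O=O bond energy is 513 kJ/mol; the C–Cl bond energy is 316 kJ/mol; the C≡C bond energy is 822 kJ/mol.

ΔH ≈ +247 kJ

Bonds broken (reactants):
  N≡N: 1 × 930 = 930
  O=O: 1 × 513 = 513
  Σ(broken) = 1443 kJ
Bonds formed (products):
  N=O: 2 × 598 = 1196
  Σ(formed) = 1196 kJ
ΔH = Σ(broken) − Σ(formed) = 1443 − 1196 = +247 kJ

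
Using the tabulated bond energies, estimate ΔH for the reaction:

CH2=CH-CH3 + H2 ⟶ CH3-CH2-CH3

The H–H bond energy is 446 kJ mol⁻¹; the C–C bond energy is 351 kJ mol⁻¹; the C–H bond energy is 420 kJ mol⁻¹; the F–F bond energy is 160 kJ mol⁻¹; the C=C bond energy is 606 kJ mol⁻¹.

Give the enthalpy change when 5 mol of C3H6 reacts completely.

Bonds broken (reactants):
  C–C: 1 × 351 = 351
  C–H: 6 × 420 = 2520
  C=C: 1 × 606 = 606
  H–H: 1 × 446 = 446
  Σ(broken) = 3923 kJ
Bonds formed (products):
  C–C: 2 × 351 = 702
  C–H: 8 × 420 = 3360
  Σ(formed) = 4062 kJ
ΔH = Σ(broken) − Σ(formed) = 3923 − 4062 = −139 kJ
For 5× the reaction as written: 5 × (−139) = −695 kJ

ΔH = −695 kJ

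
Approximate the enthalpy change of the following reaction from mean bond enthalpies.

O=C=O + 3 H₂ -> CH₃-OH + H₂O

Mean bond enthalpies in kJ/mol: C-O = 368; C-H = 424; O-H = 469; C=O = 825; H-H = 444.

Bonds broken (reactants):
  C=O: 2 × 825 = 1650
  H-H: 3 × 444 = 1332
  Σ(broken) = 2982 kJ
Bonds formed (products):
  C-H: 3 × 424 = 1272
  C-O: 1 × 368 = 368
  O-H: 3 × 469 = 1407
  Σ(formed) = 3047 kJ
ΔH = Σ(broken) − Σ(formed) = 2982 − 3047 = −65 kJ

ΔH ≈ −65 kJ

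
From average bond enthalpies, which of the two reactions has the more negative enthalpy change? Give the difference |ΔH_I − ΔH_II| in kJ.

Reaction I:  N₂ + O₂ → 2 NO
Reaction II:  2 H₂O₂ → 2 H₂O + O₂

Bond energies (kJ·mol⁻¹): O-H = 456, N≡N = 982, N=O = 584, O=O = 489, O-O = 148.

Reaction II, by 496 kJ

Reaction I:
  Bonds broken (reactants):
    N≡N: 1 × 982 = 982
    O=O: 1 × 489 = 489
    Σ(broken) = 1471 kJ
  Bonds formed (products):
    N=O: 2 × 584 = 1168
    Σ(formed) = 1168 kJ
  ΔH_I = 1471 − 1168 = +303 kJ
Reaction II:
  Bonds broken (reactants):
    O-H: 4 × 456 = 1824
    O-O: 2 × 148 = 296
    Σ(broken) = 2120 kJ
  Bonds formed (products):
    O-H: 4 × 456 = 1824
    O=O: 1 × 489 = 489
    Σ(formed) = 2313 kJ
  ΔH_II = 2120 − 2313 = −193 kJ
ΔH_I − ΔH_II = +496 kJ, so reaction II has the more negative ΔH; |ΔH_I − ΔH_II| = 496 kJ.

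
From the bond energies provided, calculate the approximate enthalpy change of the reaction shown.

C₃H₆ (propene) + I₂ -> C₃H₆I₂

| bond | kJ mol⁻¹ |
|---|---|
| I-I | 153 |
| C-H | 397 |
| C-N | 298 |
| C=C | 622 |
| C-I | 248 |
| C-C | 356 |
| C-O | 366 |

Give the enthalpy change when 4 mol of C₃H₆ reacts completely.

Bonds broken (reactants):
  C-C: 1 × 356 = 356
  C-H: 6 × 397 = 2382
  C=C: 1 × 622 = 622
  I-I: 1 × 153 = 153
  Σ(broken) = 3513 kJ
Bonds formed (products):
  C-C: 2 × 356 = 712
  C-H: 6 × 397 = 2382
  C-I: 2 × 248 = 496
  Σ(formed) = 3590 kJ
ΔH = Σ(broken) − Σ(formed) = 3513 − 3590 = −77 kJ
For 4× the reaction as written: 4 × (−77) = −308 kJ

ΔH = −308 kJ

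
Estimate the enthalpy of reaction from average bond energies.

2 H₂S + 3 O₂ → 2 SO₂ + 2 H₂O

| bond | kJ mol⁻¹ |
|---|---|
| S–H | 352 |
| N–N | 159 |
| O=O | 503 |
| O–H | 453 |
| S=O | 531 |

Bonds broken (reactants):
  O=O: 3 × 503 = 1509
  S–H: 4 × 352 = 1408
  Σ(broken) = 2917 kJ
Bonds formed (products):
  O–H: 4 × 453 = 1812
  S=O: 4 × 531 = 2124
  Σ(formed) = 3936 kJ
ΔH = Σ(broken) − Σ(formed) = 2917 − 3936 = −1019 kJ

ΔH ≈ −1019 kJ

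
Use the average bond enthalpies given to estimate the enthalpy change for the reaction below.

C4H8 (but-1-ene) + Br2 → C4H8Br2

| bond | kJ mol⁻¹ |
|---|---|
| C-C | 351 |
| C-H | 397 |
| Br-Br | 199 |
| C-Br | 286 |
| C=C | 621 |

ΔH ≈ −103 kJ

Bonds broken (reactants):
  Br-Br: 1 × 199 = 199
  C-C: 2 × 351 = 702
  C-H: 8 × 397 = 3176
  C=C: 1 × 621 = 621
  Σ(broken) = 4698 kJ
Bonds formed (products):
  C-Br: 2 × 286 = 572
  C-C: 3 × 351 = 1053
  C-H: 8 × 397 = 3176
  Σ(formed) = 4801 kJ
ΔH = Σ(broken) − Σ(formed) = 4698 − 4801 = −103 kJ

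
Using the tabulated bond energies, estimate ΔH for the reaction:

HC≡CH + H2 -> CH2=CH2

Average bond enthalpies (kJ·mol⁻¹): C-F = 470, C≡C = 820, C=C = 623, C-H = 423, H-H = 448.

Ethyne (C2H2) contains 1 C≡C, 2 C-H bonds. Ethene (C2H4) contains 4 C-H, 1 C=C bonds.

Bonds broken (reactants):
  C≡C: 1 × 820 = 820
  C-H: 2 × 423 = 846
  H-H: 1 × 448 = 448
  Σ(broken) = 2114 kJ
Bonds formed (products):
  C-H: 4 × 423 = 1692
  C=C: 1 × 623 = 623
  Σ(formed) = 2315 kJ
ΔH = Σ(broken) − Σ(formed) = 2114 − 2315 = −201 kJ

ΔH ≈ −201 kJ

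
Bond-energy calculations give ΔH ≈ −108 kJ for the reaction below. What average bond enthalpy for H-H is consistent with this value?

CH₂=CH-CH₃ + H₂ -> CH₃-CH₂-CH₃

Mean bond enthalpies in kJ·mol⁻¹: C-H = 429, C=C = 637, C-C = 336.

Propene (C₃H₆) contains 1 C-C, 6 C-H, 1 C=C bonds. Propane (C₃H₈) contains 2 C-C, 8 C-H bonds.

D(H-H) ≈ 449 kJ/mol

Let D be the H-H bond energy.
Σ(broken) = 1×336 + 6×429 + 1×637 + 1×D = 3547 + D
Σ(formed) = 2×336 + 8×429 = 4104
ΔH = Σ(broken) − Σ(formed) = (3547 + D) − (4104) = −557 + D
Setting this equal to −108 kJ gives D = 449 kJ/mol.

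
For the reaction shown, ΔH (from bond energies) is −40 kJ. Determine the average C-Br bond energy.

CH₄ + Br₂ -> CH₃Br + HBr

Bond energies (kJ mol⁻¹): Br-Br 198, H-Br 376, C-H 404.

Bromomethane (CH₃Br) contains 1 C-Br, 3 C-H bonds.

Let D be the C-Br bond energy.
Σ(broken) = 1×198 + 4×404 = 1814
Σ(formed) = 1×D + 3×404 + 1×376 = 1588 + D
ΔH = Σ(broken) − Σ(formed) = (1814) − (1588 + D) = +226 − D
Setting this equal to −40 kJ gives D = 266 kJ/mol.

D(C-Br) ≈ 266 kJ/mol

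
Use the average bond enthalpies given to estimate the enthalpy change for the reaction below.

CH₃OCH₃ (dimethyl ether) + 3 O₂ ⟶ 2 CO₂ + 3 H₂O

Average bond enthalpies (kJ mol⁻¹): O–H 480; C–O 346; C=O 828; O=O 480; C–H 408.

ΔH ≈ −1612 kJ

Bonds broken (reactants):
  C–H: 6 × 408 = 2448
  C–O: 2 × 346 = 692
  O=O: 3 × 480 = 1440
  Σ(broken) = 4580 kJ
Bonds formed (products):
  C=O: 4 × 828 = 3312
  O–H: 6 × 480 = 2880
  Σ(formed) = 6192 kJ
ΔH = Σ(broken) − Σ(formed) = 4580 − 6192 = −1612 kJ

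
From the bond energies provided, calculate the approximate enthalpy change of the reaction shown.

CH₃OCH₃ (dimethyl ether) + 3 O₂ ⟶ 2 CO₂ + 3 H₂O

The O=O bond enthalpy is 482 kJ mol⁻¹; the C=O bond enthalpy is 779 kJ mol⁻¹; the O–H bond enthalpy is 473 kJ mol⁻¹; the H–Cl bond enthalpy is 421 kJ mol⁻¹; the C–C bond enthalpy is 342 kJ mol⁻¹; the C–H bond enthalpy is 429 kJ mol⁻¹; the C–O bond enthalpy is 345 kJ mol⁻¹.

ΔH ≈ −1244 kJ

Bonds broken (reactants):
  C–H: 6 × 429 = 2574
  C–O: 2 × 345 = 690
  O=O: 3 × 482 = 1446
  Σ(broken) = 4710 kJ
Bonds formed (products):
  C=O: 4 × 779 = 3116
  O–H: 6 × 473 = 2838
  Σ(formed) = 5954 kJ
ΔH = Σ(broken) − Σ(formed) = 4710 − 5954 = −1244 kJ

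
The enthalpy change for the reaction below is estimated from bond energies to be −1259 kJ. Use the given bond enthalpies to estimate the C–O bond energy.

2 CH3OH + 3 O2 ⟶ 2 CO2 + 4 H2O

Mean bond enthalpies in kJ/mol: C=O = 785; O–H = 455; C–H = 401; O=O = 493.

D(C–O) ≈ 363 kJ/mol

Let D be the C–O bond energy.
Σ(broken) = 6×401 + 2×D + 2×455 + 3×493 = 4795 + 2D
Σ(formed) = 4×785 + 8×455 = 6780
ΔH = Σ(broken) − Σ(formed) = (4795 + 2D) − (6780) = −1985 + 2D
Setting this equal to −1259 kJ gives 2D = 726, so D = 363 kJ/mol.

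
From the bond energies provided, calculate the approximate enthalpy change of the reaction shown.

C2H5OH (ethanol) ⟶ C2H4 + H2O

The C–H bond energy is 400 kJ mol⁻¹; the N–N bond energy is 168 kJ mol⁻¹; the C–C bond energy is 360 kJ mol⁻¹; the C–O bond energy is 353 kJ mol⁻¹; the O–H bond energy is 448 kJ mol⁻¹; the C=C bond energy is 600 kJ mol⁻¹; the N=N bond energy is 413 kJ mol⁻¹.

ΔH ≈ +65 kJ

Bonds broken (reactants):
  C–C: 1 × 360 = 360
  C–H: 5 × 400 = 2000
  C–O: 1 × 353 = 353
  O–H: 1 × 448 = 448
  Σ(broken) = 3161 kJ
Bonds formed (products):
  C–H: 4 × 400 = 1600
  C=C: 1 × 600 = 600
  O–H: 2 × 448 = 896
  Σ(formed) = 3096 kJ
ΔH = Σ(broken) − Σ(formed) = 3161 − 3096 = +65 kJ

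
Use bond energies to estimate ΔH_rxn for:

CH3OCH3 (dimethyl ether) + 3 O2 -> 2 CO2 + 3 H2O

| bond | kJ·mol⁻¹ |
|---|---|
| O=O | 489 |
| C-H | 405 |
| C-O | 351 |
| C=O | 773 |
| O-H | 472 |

ΔH ≈ −1325 kJ

Bonds broken (reactants):
  C-H: 6 × 405 = 2430
  C-O: 2 × 351 = 702
  O=O: 3 × 489 = 1467
  Σ(broken) = 4599 kJ
Bonds formed (products):
  C=O: 4 × 773 = 3092
  O-H: 6 × 472 = 2832
  Σ(formed) = 5924 kJ
ΔH = Σ(broken) − Σ(formed) = 4599 − 5924 = −1325 kJ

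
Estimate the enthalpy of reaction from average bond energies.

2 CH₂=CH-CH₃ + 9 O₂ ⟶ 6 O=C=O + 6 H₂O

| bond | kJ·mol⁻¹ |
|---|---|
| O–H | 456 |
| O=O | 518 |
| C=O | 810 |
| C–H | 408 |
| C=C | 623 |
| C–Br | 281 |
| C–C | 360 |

Bonds broken (reactants):
  C–C: 2 × 360 = 720
  C–H: 12 × 408 = 4896
  C=C: 2 × 623 = 1246
  O=O: 9 × 518 = 4662
  Σ(broken) = 11524 kJ
Bonds formed (products):
  C=O: 12 × 810 = 9720
  O–H: 12 × 456 = 5472
  Σ(formed) = 15192 kJ
ΔH = Σ(broken) − Σ(formed) = 11524 − 15192 = −3668 kJ

ΔH ≈ −3668 kJ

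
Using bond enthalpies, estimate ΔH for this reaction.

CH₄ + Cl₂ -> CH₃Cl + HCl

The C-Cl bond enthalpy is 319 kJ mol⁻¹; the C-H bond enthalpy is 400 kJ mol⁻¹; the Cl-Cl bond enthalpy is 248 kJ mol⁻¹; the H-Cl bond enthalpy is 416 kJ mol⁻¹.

Bonds broken (reactants):
  C-H: 4 × 400 = 1600
  Cl-Cl: 1 × 248 = 248
  Σ(broken) = 1848 kJ
Bonds formed (products):
  C-Cl: 1 × 319 = 319
  C-H: 3 × 400 = 1200
  H-Cl: 1 × 416 = 416
  Σ(formed) = 1935 kJ
ΔH = Σ(broken) − Σ(formed) = 1848 − 1935 = −87 kJ

ΔH ≈ −87 kJ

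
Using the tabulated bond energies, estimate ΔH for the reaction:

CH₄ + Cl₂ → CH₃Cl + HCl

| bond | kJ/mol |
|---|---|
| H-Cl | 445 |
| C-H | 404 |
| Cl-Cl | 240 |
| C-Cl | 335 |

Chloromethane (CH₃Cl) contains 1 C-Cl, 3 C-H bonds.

Bonds broken (reactants):
  C-H: 4 × 404 = 1616
  Cl-Cl: 1 × 240 = 240
  Σ(broken) = 1856 kJ
Bonds formed (products):
  C-Cl: 1 × 335 = 335
  C-H: 3 × 404 = 1212
  H-Cl: 1 × 445 = 445
  Σ(formed) = 1992 kJ
ΔH = Σ(broken) − Σ(formed) = 1856 − 1992 = −136 kJ

ΔH ≈ −136 kJ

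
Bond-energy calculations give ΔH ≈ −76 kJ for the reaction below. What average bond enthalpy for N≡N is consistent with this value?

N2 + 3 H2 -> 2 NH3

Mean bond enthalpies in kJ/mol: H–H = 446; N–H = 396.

D(N≡N) ≈ 962 kJ/mol

Let D be the N≡N bond energy.
Σ(broken) = 3×446 + 1×D = 1338 + D
Σ(formed) = 6×396 = 2376
ΔH = Σ(broken) − Σ(formed) = (1338 + D) − (2376) = −1038 + D
Setting this equal to −76 kJ gives D = 962 kJ/mol.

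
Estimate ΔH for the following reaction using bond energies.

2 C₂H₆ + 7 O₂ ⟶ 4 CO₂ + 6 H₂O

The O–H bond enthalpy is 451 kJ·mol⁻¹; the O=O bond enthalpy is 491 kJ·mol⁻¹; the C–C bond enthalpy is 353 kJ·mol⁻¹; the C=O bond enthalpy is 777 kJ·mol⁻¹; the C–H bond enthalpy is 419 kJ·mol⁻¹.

ΔH ≈ −2457 kJ

Bonds broken (reactants):
  C–C: 2 × 353 = 706
  C–H: 12 × 419 = 5028
  O=O: 7 × 491 = 3437
  Σ(broken) = 9171 kJ
Bonds formed (products):
  C=O: 8 × 777 = 6216
  O–H: 12 × 451 = 5412
  Σ(formed) = 11628 kJ
ΔH = Σ(broken) − Σ(formed) = 9171 − 11628 = −2457 kJ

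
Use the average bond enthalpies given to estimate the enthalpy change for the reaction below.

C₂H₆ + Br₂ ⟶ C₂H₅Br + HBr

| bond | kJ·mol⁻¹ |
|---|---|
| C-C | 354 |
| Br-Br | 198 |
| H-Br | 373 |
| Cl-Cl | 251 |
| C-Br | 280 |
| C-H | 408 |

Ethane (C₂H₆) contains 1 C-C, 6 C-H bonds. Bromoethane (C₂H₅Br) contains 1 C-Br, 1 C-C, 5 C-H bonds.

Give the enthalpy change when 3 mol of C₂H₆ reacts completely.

Bonds broken (reactants):
  Br-Br: 1 × 198 = 198
  C-C: 1 × 354 = 354
  C-H: 6 × 408 = 2448
  Σ(broken) = 3000 kJ
Bonds formed (products):
  C-Br: 1 × 280 = 280
  C-C: 1 × 354 = 354
  C-H: 5 × 408 = 2040
  H-Br: 1 × 373 = 373
  Σ(formed) = 3047 kJ
ΔH = Σ(broken) − Σ(formed) = 3000 − 3047 = −47 kJ
For 3× the reaction as written: 3 × (−47) = −141 kJ

ΔH = −141 kJ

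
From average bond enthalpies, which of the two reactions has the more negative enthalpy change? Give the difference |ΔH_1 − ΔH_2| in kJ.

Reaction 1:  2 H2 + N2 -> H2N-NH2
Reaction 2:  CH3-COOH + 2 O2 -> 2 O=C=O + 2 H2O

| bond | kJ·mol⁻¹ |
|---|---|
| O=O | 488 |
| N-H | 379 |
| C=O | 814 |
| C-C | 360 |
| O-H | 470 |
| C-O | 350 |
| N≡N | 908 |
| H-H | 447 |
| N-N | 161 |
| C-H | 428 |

Reaction 2, by 1007 kJ

Reaction 1:
  Bonds broken (reactants):
    H-H: 2 × 447 = 894
    N≡N: 1 × 908 = 908
    Σ(broken) = 1802 kJ
  Bonds formed (products):
    N-H: 4 × 379 = 1516
    N-N: 1 × 161 = 161
    Σ(formed) = 1677 kJ
  ΔH_1 = 1802 − 1677 = +125 kJ
Reaction 2:
  Bonds broken (reactants):
    C-C: 1 × 360 = 360
    C-H: 3 × 428 = 1284
    C-O: 1 × 350 = 350
    C=O: 1 × 814 = 814
    O-H: 1 × 470 = 470
    O=O: 2 × 488 = 976
    Σ(broken) = 4254 kJ
  Bonds formed (products):
    C=O: 4 × 814 = 3256
    O-H: 4 × 470 = 1880
    Σ(formed) = 5136 kJ
  ΔH_2 = 4254 − 5136 = −882 kJ
ΔH_1 − ΔH_2 = +1007 kJ, so reaction 2 has the more negative ΔH; |ΔH_1 − ΔH_2| = 1007 kJ.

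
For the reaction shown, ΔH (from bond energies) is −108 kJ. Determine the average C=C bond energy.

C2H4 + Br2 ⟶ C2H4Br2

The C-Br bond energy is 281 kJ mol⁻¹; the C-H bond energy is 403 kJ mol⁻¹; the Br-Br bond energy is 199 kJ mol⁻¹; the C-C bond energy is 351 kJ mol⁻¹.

Let D be the C=C bond energy.
Σ(broken) = 1×199 + 4×403 + 1×D = 1811 + D
Σ(formed) = 2×281 + 1×351 + 4×403 = 2525
ΔH = Σ(broken) − Σ(formed) = (1811 + D) − (2525) = −714 + D
Setting this equal to −108 kJ gives D = 606 kJ/mol.

D(C=C) ≈ 606 kJ/mol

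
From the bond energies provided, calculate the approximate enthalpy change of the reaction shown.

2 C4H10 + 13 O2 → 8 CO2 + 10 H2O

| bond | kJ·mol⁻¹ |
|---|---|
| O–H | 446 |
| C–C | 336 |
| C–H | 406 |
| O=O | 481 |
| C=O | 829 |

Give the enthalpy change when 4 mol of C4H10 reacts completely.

ΔH = −11590 kJ

Bonds broken (reactants):
  C–C: 6 × 336 = 2016
  C–H: 20 × 406 = 8120
  O=O: 13 × 481 = 6253
  Σ(broken) = 16389 kJ
Bonds formed (products):
  C=O: 16 × 829 = 13264
  O–H: 20 × 446 = 8920
  Σ(formed) = 22184 kJ
ΔH = Σ(broken) − Σ(formed) = 16389 − 22184 = −5795 kJ
For 2× the reaction as written: 2 × (−5795) = −11590 kJ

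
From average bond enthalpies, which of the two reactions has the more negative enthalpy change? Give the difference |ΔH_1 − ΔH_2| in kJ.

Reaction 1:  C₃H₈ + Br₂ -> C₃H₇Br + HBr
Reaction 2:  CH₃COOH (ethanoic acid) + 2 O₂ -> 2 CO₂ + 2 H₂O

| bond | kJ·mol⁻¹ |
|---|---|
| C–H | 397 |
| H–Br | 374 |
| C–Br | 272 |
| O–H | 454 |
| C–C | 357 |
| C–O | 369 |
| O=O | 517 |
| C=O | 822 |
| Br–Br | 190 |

Reaction 2, by 818 kJ

Reaction 1:
  Bonds broken (reactants):
    Br–Br: 1 × 190 = 190
    C–C: 2 × 357 = 714
    C–H: 8 × 397 = 3176
    Σ(broken) = 4080 kJ
  Bonds formed (products):
    C–Br: 1 × 272 = 272
    C–C: 2 × 357 = 714
    C–H: 7 × 397 = 2779
    H–Br: 1 × 374 = 374
    Σ(formed) = 4139 kJ
  ΔH_1 = 4080 − 4139 = −59 kJ
Reaction 2:
  Bonds broken (reactants):
    C–C: 1 × 357 = 357
    C–H: 3 × 397 = 1191
    C–O: 1 × 369 = 369
    C=O: 1 × 822 = 822
    O–H: 1 × 454 = 454
    O=O: 2 × 517 = 1034
    Σ(broken) = 4227 kJ
  Bonds formed (products):
    C=O: 4 × 822 = 3288
    O–H: 4 × 454 = 1816
    Σ(formed) = 5104 kJ
  ΔH_2 = 4227 − 5104 = −877 kJ
ΔH_1 − ΔH_2 = +818 kJ, so reaction 2 has the more negative ΔH; |ΔH_1 − ΔH_2| = 818 kJ.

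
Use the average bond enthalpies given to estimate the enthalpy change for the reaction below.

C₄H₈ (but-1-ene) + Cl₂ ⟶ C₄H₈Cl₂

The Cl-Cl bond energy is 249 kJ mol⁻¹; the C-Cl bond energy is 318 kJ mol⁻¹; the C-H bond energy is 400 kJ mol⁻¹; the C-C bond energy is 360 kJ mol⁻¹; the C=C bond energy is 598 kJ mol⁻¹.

ΔH ≈ −149 kJ

Bonds broken (reactants):
  C-C: 2 × 360 = 720
  C-H: 8 × 400 = 3200
  C=C: 1 × 598 = 598
  Cl-Cl: 1 × 249 = 249
  Σ(broken) = 4767 kJ
Bonds formed (products):
  C-C: 3 × 360 = 1080
  C-Cl: 2 × 318 = 636
  C-H: 8 × 400 = 3200
  Σ(formed) = 4916 kJ
ΔH = Σ(broken) − Σ(formed) = 4767 − 4916 = −149 kJ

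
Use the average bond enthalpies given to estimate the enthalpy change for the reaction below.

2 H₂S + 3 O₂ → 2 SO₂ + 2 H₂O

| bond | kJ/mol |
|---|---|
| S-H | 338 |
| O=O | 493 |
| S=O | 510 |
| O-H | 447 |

ΔH ≈ −997 kJ

Bonds broken (reactants):
  O=O: 3 × 493 = 1479
  S-H: 4 × 338 = 1352
  Σ(broken) = 2831 kJ
Bonds formed (products):
  O-H: 4 × 447 = 1788
  S=O: 4 × 510 = 2040
  Σ(formed) = 3828 kJ
ΔH = Σ(broken) − Σ(formed) = 2831 − 3828 = −997 kJ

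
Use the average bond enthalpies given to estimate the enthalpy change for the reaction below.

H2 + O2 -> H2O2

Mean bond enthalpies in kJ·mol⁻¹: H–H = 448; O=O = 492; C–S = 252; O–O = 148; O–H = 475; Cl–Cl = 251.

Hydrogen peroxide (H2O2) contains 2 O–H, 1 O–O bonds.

Bonds broken (reactants):
  H–H: 1 × 448 = 448
  O=O: 1 × 492 = 492
  Σ(broken) = 940 kJ
Bonds formed (products):
  O–H: 2 × 475 = 950
  O–O: 1 × 148 = 148
  Σ(formed) = 1098 kJ
ΔH = Σ(broken) − Σ(formed) = 940 − 1098 = −158 kJ

ΔH ≈ −158 kJ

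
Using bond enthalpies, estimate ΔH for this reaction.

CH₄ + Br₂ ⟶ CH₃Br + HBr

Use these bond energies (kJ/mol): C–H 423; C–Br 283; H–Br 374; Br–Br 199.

Bonds broken (reactants):
  Br–Br: 1 × 199 = 199
  C–H: 4 × 423 = 1692
  Σ(broken) = 1891 kJ
Bonds formed (products):
  C–Br: 1 × 283 = 283
  C–H: 3 × 423 = 1269
  H–Br: 1 × 374 = 374
  Σ(formed) = 1926 kJ
ΔH = Σ(broken) − Σ(formed) = 1891 − 1926 = −35 kJ

ΔH ≈ −35 kJ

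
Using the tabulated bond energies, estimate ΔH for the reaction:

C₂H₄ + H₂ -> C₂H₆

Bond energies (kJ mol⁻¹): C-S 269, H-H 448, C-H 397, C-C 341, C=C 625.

ΔH ≈ −62 kJ

Bonds broken (reactants):
  C-H: 4 × 397 = 1588
  C=C: 1 × 625 = 625
  H-H: 1 × 448 = 448
  Σ(broken) = 2661 kJ
Bonds formed (products):
  C-C: 1 × 341 = 341
  C-H: 6 × 397 = 2382
  Σ(formed) = 2723 kJ
ΔH = Σ(broken) − Σ(formed) = 2661 − 2723 = −62 kJ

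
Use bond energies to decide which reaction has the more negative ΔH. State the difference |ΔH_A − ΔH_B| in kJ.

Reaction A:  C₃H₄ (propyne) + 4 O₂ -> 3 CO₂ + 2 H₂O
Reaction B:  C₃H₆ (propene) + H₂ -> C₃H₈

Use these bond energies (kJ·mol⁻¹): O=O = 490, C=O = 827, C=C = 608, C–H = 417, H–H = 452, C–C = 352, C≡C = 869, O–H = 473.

Reaction A:
  Bonds broken (reactants):
    C≡C: 1 × 869 = 869
    C–C: 1 × 352 = 352
    C–H: 4 × 417 = 1668
    O=O: 4 × 490 = 1960
    Σ(broken) = 4849 kJ
  Bonds formed (products):
    C=O: 6 × 827 = 4962
    O–H: 4 × 473 = 1892
    Σ(formed) = 6854 kJ
  ΔH_A = 4849 − 6854 = −2005 kJ
Reaction B:
  Bonds broken (reactants):
    C–C: 1 × 352 = 352
    C–H: 6 × 417 = 2502
    C=C: 1 × 608 = 608
    H–H: 1 × 452 = 452
    Σ(broken) = 3914 kJ
  Bonds formed (products):
    C–C: 2 × 352 = 704
    C–H: 8 × 417 = 3336
    Σ(formed) = 4040 kJ
  ΔH_B = 3914 − 4040 = −126 kJ
ΔH_A − ΔH_B = −1879 kJ, so reaction A has the more negative ΔH; |ΔH_A − ΔH_B| = 1879 kJ.

Reaction A, by 1879 kJ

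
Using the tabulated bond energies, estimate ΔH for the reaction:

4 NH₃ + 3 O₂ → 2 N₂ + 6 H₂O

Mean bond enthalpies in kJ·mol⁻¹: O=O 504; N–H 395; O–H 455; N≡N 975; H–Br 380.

ΔH ≈ −1158 kJ

Bonds broken (reactants):
  N–H: 12 × 395 = 4740
  O=O: 3 × 504 = 1512
  Σ(broken) = 6252 kJ
Bonds formed (products):
  N≡N: 2 × 975 = 1950
  O–H: 12 × 455 = 5460
  Σ(formed) = 7410 kJ
ΔH = Σ(broken) − Σ(formed) = 6252 − 7410 = −1158 kJ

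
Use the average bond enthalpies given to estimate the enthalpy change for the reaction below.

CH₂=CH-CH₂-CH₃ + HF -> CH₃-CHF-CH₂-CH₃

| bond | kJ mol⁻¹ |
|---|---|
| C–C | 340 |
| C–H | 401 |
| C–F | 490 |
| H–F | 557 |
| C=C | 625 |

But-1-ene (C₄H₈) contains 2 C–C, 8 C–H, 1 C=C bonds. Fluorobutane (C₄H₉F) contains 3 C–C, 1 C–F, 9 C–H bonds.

ΔH ≈ −49 kJ

Bonds broken (reactants):
  C–C: 2 × 340 = 680
  C–H: 8 × 401 = 3208
  C=C: 1 × 625 = 625
  H–F: 1 × 557 = 557
  Σ(broken) = 5070 kJ
Bonds formed (products):
  C–C: 3 × 340 = 1020
  C–F: 1 × 490 = 490
  C–H: 9 × 401 = 3609
  Σ(formed) = 5119 kJ
ΔH = Σ(broken) − Σ(formed) = 5070 − 5119 = −49 kJ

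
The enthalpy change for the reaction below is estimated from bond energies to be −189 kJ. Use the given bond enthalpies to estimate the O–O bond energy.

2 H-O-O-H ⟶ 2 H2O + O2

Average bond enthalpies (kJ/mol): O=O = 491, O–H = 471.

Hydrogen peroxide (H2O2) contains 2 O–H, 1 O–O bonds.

Let D be the O–O bond energy.
Σ(broken) = 4×471 + 2×D = 1884 + 2D
Σ(formed) = 4×471 + 1×491 = 2375
ΔH = Σ(broken) − Σ(formed) = (1884 + 2D) − (2375) = −491 + 2D
Setting this equal to −189 kJ gives 2D = 302, so D = 151 kJ/mol.

D(O–O) ≈ 151 kJ/mol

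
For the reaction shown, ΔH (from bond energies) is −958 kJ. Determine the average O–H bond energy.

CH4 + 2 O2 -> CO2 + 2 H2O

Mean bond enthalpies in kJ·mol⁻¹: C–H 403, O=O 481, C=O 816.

Let D be the O–H bond energy.
Σ(broken) = 4×403 + 2×481 = 2574
Σ(formed) = 2×816 + 4×D = 1632 + 4D
ΔH = Σ(broken) − Σ(formed) = (2574) − (1632 + 4D) = +942 − 4D
Setting this equal to −958 kJ gives 4D = 1900, so D = 475 kJ/mol.

D(O–H) ≈ 475 kJ/mol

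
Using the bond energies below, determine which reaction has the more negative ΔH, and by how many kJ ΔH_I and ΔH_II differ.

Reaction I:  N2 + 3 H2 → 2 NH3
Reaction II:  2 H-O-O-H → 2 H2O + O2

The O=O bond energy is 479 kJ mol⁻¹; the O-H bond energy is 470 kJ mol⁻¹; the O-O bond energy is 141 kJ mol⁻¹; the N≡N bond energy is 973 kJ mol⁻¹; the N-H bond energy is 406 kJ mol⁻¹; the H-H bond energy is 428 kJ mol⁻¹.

Reaction II, by 18 kJ

Reaction I:
  Bonds broken (reactants):
    H-H: 3 × 428 = 1284
    N≡N: 1 × 973 = 973
    Σ(broken) = 2257 kJ
  Bonds formed (products):
    N-H: 6 × 406 = 2436
    Σ(formed) = 2436 kJ
  ΔH_I = 2257 − 2436 = −179 kJ
Reaction II:
  Bonds broken (reactants):
    O-H: 4 × 470 = 1880
    O-O: 2 × 141 = 282
    Σ(broken) = 2162 kJ
  Bonds formed (products):
    O-H: 4 × 470 = 1880
    O=O: 1 × 479 = 479
    Σ(formed) = 2359 kJ
  ΔH_II = 2162 − 2359 = −197 kJ
ΔH_I − ΔH_II = +18 kJ, so reaction II has the more negative ΔH; |ΔH_I − ΔH_II| = 18 kJ.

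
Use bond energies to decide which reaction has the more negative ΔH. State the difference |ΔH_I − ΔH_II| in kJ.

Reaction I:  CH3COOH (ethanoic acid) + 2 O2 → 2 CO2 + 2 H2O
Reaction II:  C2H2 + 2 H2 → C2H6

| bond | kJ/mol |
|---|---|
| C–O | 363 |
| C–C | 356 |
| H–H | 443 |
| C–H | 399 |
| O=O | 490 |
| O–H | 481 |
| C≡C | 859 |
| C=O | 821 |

Reaction I, by 803 kJ

Reaction I:
  Bonds broken (reactants):
    C–C: 1 × 356 = 356
    C–H: 3 × 399 = 1197
    C–O: 1 × 363 = 363
    C=O: 1 × 821 = 821
    O–H: 1 × 481 = 481
    O=O: 2 × 490 = 980
    Σ(broken) = 4198 kJ
  Bonds formed (products):
    C=O: 4 × 821 = 3284
    O–H: 4 × 481 = 1924
    Σ(formed) = 5208 kJ
  ΔH_I = 4198 − 5208 = −1010 kJ
Reaction II:
  Bonds broken (reactants):
    C≡C: 1 × 859 = 859
    C–H: 2 × 399 = 798
    H–H: 2 × 443 = 886
    Σ(broken) = 2543 kJ
  Bonds formed (products):
    C–C: 1 × 356 = 356
    C–H: 6 × 399 = 2394
    Σ(formed) = 2750 kJ
  ΔH_II = 2543 − 2750 = −207 kJ
ΔH_I − ΔH_II = −803 kJ, so reaction I has the more negative ΔH; |ΔH_I − ΔH_II| = 803 kJ.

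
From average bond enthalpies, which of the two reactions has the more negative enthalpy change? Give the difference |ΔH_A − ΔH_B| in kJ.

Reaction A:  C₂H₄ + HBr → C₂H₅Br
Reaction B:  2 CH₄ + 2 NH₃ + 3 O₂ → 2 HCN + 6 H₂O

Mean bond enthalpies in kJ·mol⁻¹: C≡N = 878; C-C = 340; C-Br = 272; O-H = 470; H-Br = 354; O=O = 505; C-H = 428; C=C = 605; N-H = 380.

Reaction A:
  Bonds broken (reactants):
    C-H: 4 × 428 = 1712
    C=C: 1 × 605 = 605
    H-Br: 1 × 354 = 354
    Σ(broken) = 2671 kJ
  Bonds formed (products):
    C-Br: 1 × 272 = 272
    C-C: 1 × 340 = 340
    C-H: 5 × 428 = 2140
    Σ(formed) = 2752 kJ
  ΔH_A = 2671 − 2752 = −81 kJ
Reaction B:
  Bonds broken (reactants):
    C-H: 8 × 428 = 3424
    N-H: 6 × 380 = 2280
    O=O: 3 × 505 = 1515
    Σ(broken) = 7219 kJ
  Bonds formed (products):
    C≡N: 2 × 878 = 1756
    C-H: 2 × 428 = 856
    O-H: 12 × 470 = 5640
    Σ(formed) = 8252 kJ
  ΔH_B = 7219 − 8252 = −1033 kJ
ΔH_A − ΔH_B = +952 kJ, so reaction B has the more negative ΔH; |ΔH_A − ΔH_B| = 952 kJ.

Reaction B, by 952 kJ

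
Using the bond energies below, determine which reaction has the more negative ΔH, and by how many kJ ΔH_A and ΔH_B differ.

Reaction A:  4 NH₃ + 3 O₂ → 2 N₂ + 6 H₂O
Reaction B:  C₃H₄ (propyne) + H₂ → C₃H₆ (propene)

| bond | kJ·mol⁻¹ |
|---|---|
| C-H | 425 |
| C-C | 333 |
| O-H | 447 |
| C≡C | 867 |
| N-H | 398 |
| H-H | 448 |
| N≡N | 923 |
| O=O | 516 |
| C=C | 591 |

Reaction A:
  Bonds broken (reactants):
    N-H: 12 × 398 = 4776
    O=O: 3 × 516 = 1548
    Σ(broken) = 6324 kJ
  Bonds formed (products):
    N≡N: 2 × 923 = 1846
    O-H: 12 × 447 = 5364
    Σ(formed) = 7210 kJ
  ΔH_A = 6324 − 7210 = −886 kJ
Reaction B:
  Bonds broken (reactants):
    C≡C: 1 × 867 = 867
    C-C: 1 × 333 = 333
    C-H: 4 × 425 = 1700
    H-H: 1 × 448 = 448
    Σ(broken) = 3348 kJ
  Bonds formed (products):
    C-C: 1 × 333 = 333
    C-H: 6 × 425 = 2550
    C=C: 1 × 591 = 591
    Σ(formed) = 3474 kJ
  ΔH_B = 3348 − 3474 = −126 kJ
ΔH_A − ΔH_B = −760 kJ, so reaction A has the more negative ΔH; |ΔH_A − ΔH_B| = 760 kJ.

Reaction A, by 760 kJ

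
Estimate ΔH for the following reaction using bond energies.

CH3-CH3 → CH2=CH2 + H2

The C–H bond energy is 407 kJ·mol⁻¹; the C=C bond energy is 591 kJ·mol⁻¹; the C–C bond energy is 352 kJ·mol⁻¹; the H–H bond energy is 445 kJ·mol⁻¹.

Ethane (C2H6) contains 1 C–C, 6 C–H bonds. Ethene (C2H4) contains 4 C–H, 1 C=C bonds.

Bonds broken (reactants):
  C–C: 1 × 352 = 352
  C–H: 6 × 407 = 2442
  Σ(broken) = 2794 kJ
Bonds formed (products):
  C–H: 4 × 407 = 1628
  C=C: 1 × 591 = 591
  H–H: 1 × 445 = 445
  Σ(formed) = 2664 kJ
ΔH = Σ(broken) − Σ(formed) = 2794 − 2664 = +130 kJ

ΔH ≈ +130 kJ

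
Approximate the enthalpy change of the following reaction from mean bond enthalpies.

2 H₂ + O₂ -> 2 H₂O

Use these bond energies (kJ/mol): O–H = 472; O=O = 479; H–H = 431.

ΔH ≈ −547 kJ

Bonds broken (reactants):
  H–H: 2 × 431 = 862
  O=O: 1 × 479 = 479
  Σ(broken) = 1341 kJ
Bonds formed (products):
  O–H: 4 × 472 = 1888
  Σ(formed) = 1888 kJ
ΔH = Σ(broken) − Σ(formed) = 1341 − 1888 = −547 kJ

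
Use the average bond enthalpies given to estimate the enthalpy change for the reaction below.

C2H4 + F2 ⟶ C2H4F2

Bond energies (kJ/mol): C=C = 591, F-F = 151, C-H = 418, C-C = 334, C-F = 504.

ΔH ≈ −600 kJ

Bonds broken (reactants):
  C-H: 4 × 418 = 1672
  C=C: 1 × 591 = 591
  F-F: 1 × 151 = 151
  Σ(broken) = 2414 kJ
Bonds formed (products):
  C-C: 1 × 334 = 334
  C-F: 2 × 504 = 1008
  C-H: 4 × 418 = 1672
  Σ(formed) = 3014 kJ
ΔH = Σ(broken) − Σ(formed) = 2414 − 3014 = −600 kJ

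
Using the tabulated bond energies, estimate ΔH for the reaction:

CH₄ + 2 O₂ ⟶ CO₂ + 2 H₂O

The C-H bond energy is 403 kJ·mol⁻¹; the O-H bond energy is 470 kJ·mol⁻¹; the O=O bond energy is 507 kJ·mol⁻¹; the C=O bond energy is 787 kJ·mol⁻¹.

Bonds broken (reactants):
  C-H: 4 × 403 = 1612
  O=O: 2 × 507 = 1014
  Σ(broken) = 2626 kJ
Bonds formed (products):
  C=O: 2 × 787 = 1574
  O-H: 4 × 470 = 1880
  Σ(formed) = 3454 kJ
ΔH = Σ(broken) − Σ(formed) = 2626 − 3454 = −828 kJ

ΔH ≈ −828 kJ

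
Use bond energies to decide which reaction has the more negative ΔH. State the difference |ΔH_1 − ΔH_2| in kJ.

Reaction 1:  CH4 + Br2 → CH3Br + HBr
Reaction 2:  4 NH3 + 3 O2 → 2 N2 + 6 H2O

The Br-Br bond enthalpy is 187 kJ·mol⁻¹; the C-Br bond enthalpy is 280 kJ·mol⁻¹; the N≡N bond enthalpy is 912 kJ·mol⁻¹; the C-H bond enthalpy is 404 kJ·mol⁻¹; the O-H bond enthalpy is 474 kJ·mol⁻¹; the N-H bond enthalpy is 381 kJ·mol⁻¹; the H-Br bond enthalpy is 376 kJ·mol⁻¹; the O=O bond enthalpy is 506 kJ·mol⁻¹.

Reaction 1:
  Bonds broken (reactants):
    Br-Br: 1 × 187 = 187
    C-H: 4 × 404 = 1616
    Σ(broken) = 1803 kJ
  Bonds formed (products):
    C-Br: 1 × 280 = 280
    C-H: 3 × 404 = 1212
    H-Br: 1 × 376 = 376
    Σ(formed) = 1868 kJ
  ΔH_1 = 1803 − 1868 = −65 kJ
Reaction 2:
  Bonds broken (reactants):
    N-H: 12 × 381 = 4572
    O=O: 3 × 506 = 1518
    Σ(broken) = 6090 kJ
  Bonds formed (products):
    N≡N: 2 × 912 = 1824
    O-H: 12 × 474 = 5688
    Σ(formed) = 7512 kJ
  ΔH_2 = 6090 − 7512 = −1422 kJ
ΔH_1 − ΔH_2 = +1357 kJ, so reaction 2 has the more negative ΔH; |ΔH_1 − ΔH_2| = 1357 kJ.

Reaction 2, by 1357 kJ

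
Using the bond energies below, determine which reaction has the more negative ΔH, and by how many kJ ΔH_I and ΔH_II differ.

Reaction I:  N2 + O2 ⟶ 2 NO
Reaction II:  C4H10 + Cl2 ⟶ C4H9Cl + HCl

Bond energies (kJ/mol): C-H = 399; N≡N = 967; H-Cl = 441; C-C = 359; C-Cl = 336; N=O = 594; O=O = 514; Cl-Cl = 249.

Reaction II, by 422 kJ

Reaction I:
  Bonds broken (reactants):
    N≡N: 1 × 967 = 967
    O=O: 1 × 514 = 514
    Σ(broken) = 1481 kJ
  Bonds formed (products):
    N=O: 2 × 594 = 1188
    Σ(formed) = 1188 kJ
  ΔH_I = 1481 − 1188 = +293 kJ
Reaction II:
  Bonds broken (reactants):
    C-C: 3 × 359 = 1077
    C-H: 10 × 399 = 3990
    Cl-Cl: 1 × 249 = 249
    Σ(broken) = 5316 kJ
  Bonds formed (products):
    C-C: 3 × 359 = 1077
    C-Cl: 1 × 336 = 336
    C-H: 9 × 399 = 3591
    H-Cl: 1 × 441 = 441
    Σ(formed) = 5445 kJ
  ΔH_II = 5316 − 5445 = −129 kJ
ΔH_I − ΔH_II = +422 kJ, so reaction II has the more negative ΔH; |ΔH_I − ΔH_II| = 422 kJ.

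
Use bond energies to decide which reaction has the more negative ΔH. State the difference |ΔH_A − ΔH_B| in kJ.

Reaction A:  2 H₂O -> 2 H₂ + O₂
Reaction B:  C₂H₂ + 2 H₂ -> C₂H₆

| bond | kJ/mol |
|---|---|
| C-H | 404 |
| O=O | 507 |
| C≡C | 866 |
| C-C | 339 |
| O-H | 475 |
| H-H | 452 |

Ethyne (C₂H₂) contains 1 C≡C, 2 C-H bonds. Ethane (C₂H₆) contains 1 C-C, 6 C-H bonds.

Reaction B, by 674 kJ

Reaction A:
  Bonds broken (reactants):
    O-H: 4 × 475 = 1900
    Σ(broken) = 1900 kJ
  Bonds formed (products):
    H-H: 2 × 452 = 904
    O=O: 1 × 507 = 507
    Σ(formed) = 1411 kJ
  ΔH_A = 1900 − 1411 = +489 kJ
Reaction B:
  Bonds broken (reactants):
    C≡C: 1 × 866 = 866
    C-H: 2 × 404 = 808
    H-H: 2 × 452 = 904
    Σ(broken) = 2578 kJ
  Bonds formed (products):
    C-C: 1 × 339 = 339
    C-H: 6 × 404 = 2424
    Σ(formed) = 2763 kJ
  ΔH_B = 2578 − 2763 = −185 kJ
ΔH_A − ΔH_B = +674 kJ, so reaction B has the more negative ΔH; |ΔH_A − ΔH_B| = 674 kJ.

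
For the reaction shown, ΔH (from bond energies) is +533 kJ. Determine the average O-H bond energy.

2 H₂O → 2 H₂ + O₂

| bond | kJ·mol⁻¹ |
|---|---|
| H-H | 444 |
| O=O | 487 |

Let D be the O-H bond energy.
Σ(broken) = 4×D = 4D
Σ(formed) = 2×444 + 1×487 = 1375
ΔH = Σ(broken) − Σ(formed) = (4D) − (1375) = −1375 + 4D
Setting this equal to +533 kJ gives 4D = 1908, so D = 477 kJ/mol.

D(O-H) ≈ 477 kJ/mol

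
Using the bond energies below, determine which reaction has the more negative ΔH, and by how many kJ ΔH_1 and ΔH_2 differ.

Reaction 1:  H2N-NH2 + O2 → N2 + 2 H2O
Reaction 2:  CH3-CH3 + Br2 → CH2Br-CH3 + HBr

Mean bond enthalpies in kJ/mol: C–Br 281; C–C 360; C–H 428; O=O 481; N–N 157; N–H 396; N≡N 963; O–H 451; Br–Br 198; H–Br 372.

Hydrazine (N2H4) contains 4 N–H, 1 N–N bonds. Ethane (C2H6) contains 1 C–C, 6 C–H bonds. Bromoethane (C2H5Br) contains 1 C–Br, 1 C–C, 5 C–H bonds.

Reaction 1, by 518 kJ

Reaction 1:
  Bonds broken (reactants):
    N–H: 4 × 396 = 1584
    N–N: 1 × 157 = 157
    O=O: 1 × 481 = 481
    Σ(broken) = 2222 kJ
  Bonds formed (products):
    N≡N: 1 × 963 = 963
    O–H: 4 × 451 = 1804
    Σ(formed) = 2767 kJ
  ΔH_1 = 2222 − 2767 = −545 kJ
Reaction 2:
  Bonds broken (reactants):
    Br–Br: 1 × 198 = 198
    C–C: 1 × 360 = 360
    C–H: 6 × 428 = 2568
    Σ(broken) = 3126 kJ
  Bonds formed (products):
    C–Br: 1 × 281 = 281
    C–C: 1 × 360 = 360
    C–H: 5 × 428 = 2140
    H–Br: 1 × 372 = 372
    Σ(formed) = 3153 kJ
  ΔH_2 = 3126 − 3153 = −27 kJ
ΔH_1 − ΔH_2 = −518 kJ, so reaction 1 has the more negative ΔH; |ΔH_1 − ΔH_2| = 518 kJ.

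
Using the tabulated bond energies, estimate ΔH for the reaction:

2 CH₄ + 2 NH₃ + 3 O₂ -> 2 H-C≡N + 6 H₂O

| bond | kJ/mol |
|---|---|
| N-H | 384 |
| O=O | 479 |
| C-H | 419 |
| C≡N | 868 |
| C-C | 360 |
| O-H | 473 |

ΔH ≈ −1157 kJ

Bonds broken (reactants):
  C-H: 8 × 419 = 3352
  N-H: 6 × 384 = 2304
  O=O: 3 × 479 = 1437
  Σ(broken) = 7093 kJ
Bonds formed (products):
  C≡N: 2 × 868 = 1736
  C-H: 2 × 419 = 838
  O-H: 12 × 473 = 5676
  Σ(formed) = 8250 kJ
ΔH = Σ(broken) − Σ(formed) = 7093 − 8250 = −1157 kJ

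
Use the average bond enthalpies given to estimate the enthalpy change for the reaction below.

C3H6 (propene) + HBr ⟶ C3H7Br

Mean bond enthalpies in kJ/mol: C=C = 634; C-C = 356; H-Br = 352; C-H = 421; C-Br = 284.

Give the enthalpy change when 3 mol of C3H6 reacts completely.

Bonds broken (reactants):
  C-C: 1 × 356 = 356
  C-H: 6 × 421 = 2526
  C=C: 1 × 634 = 634
  H-Br: 1 × 352 = 352
  Σ(broken) = 3868 kJ
Bonds formed (products):
  C-Br: 1 × 284 = 284
  C-C: 2 × 356 = 712
  C-H: 7 × 421 = 2947
  Σ(formed) = 3943 kJ
ΔH = Σ(broken) − Σ(formed) = 3868 − 3943 = −75 kJ
For 3× the reaction as written: 3 × (−75) = −225 kJ

ΔH = −225 kJ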